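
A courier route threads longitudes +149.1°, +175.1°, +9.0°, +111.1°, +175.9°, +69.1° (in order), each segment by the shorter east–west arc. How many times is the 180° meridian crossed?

0

Leg 1: +149.1° → +175.1°, shortest Δλ = 26.0° (east) — does not cross 180°.
Leg 2: +175.1° → +9.0°, shortest Δλ = -166.1° (west) — does not cross 180°.
Leg 3: +9.0° → +111.1°, shortest Δλ = 102.1° (east) — does not cross 180°.
Leg 4: +111.1° → +175.9°, shortest Δλ = 64.8° (east) — does not cross 180°.
Leg 5: +175.9° → +69.1°, shortest Δλ = -106.8° (west) — does not cross 180°.
Total crossings: 0.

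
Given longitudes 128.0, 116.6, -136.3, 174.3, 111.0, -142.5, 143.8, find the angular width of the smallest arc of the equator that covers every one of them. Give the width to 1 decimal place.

112.7°

Sort the longitudes: -142.5°, -136.3°, +111.0°, +116.6°, +128.0°, +143.8°, +174.3°.
Eastward gaps between consecutive values (wrapping around): 6.2°, 247.3°, 5.6°, 11.4°, 15.8°, 30.5°, 43.2°.
Largest gap = 247.3° ⇒ minimal covering band is its complement: 360° − 247.3° = 112.7°.
Band runs from +111.0° eastward to -136.3°, crossing the antimeridian.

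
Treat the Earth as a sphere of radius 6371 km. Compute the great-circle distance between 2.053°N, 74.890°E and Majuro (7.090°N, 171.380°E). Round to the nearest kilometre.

Δλ = 171.380 − 74.890 = 96.490°.
Δφ = 7.090 − 2.053 = 5.037°.
a = sin²(Δφ/2) + cos φ₁ · cos φ₂ · sin²(Δλ/2) = 0.553836.
c = 2·atan2(√a, √(1−a)) = 1.67868 rad → d = 6371·c ≈ 10694.85 km.

10695 km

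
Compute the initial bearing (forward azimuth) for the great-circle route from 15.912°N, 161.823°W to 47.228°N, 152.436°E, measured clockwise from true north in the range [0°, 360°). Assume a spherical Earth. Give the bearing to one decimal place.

319.8°

Δλ = 152.436 − -161.823 = 314.259°; wrapped into (−180°, 180°]: -45.741°.
θ = atan2( sin Δλ · cos φ₂ , cos φ₁ · sin φ₂ − sin φ₁ · cos φ₂ · cos Δλ )
  = atan2(-0.48635, 0.57600) = -40.176° → normalised to [0°, 360°): 319.824°.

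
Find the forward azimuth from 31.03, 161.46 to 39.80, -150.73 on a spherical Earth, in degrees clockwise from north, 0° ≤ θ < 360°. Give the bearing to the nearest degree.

64°

Δλ = -150.73 − 161.46 = -312.19°; wrapped into (−180°, 180°]: 47.81°.
θ = atan2( sin Δλ · cos φ₂ , cos φ₁ · sin φ₂ − sin φ₁ · cos φ₂ · cos Δλ )
  = atan2(0.56924, 0.28253) = 63.603° → normalised to [0°, 360°): 63.603°.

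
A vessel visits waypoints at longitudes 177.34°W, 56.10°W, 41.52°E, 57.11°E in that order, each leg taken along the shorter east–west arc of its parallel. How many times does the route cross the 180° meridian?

0

Leg 1: -177.34° → -56.10°, shortest Δλ = 121.24° (east) — does not cross 180°.
Leg 2: -56.10° → +41.52°, shortest Δλ = 97.62° (east) — does not cross 180°.
Leg 3: +41.52° → +57.11°, shortest Δλ = 15.59° (east) — does not cross 180°.
Total crossings: 0.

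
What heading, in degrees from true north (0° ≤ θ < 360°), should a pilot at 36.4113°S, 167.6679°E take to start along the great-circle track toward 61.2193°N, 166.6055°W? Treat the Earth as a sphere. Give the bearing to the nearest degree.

Δλ = -166.6055 − 167.6679 = -334.2734°; wrapped into (−180°, 180°]: 25.7266°.
θ = atan2( sin Δλ · cos φ₂ , cos φ₁ · sin φ₂ − sin φ₁ · cos φ₂ · cos Δλ )
  = atan2(0.20899, 0.96282) = 12.247° → normalised to [0°, 360°): 12.247°.

12°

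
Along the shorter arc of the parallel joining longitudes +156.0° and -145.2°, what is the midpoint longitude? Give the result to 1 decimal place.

-174.6°

Signed shortest Δλ from +156.0° to -145.2° is +58.8°.
Midpoint longitude = +156.0° + (+58.8°)/2 = +156.0° + 29.4° = +185.4°.
Normalise into (−180°, 180°]: -174.6°.
(The naïve average (+156.0 + -145.2)/2 = 5.4° is on the wrong side of the globe.)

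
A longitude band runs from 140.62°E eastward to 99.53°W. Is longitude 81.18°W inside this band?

No

Band width going east from +140.62° to -99.53°: ((-99.53 − 140.62) mod 360) = 119.85°.
Offset of -81.18° east of the west edge: ((-81.18 − 140.62) mod 360) = 138.20°.
138.20° > 119.85° ⇒ outside.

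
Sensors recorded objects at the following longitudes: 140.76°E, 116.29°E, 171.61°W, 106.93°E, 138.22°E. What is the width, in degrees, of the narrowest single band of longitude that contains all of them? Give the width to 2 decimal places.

Sort the longitudes: -171.61°, +106.93°, +116.29°, +138.22°, +140.76°.
Eastward gaps between consecutive values (wrapping around): 278.54°, 9.36°, 21.93°, 2.54°, 47.63°.
Largest gap = 278.54° ⇒ minimal covering band is its complement: 360° − 278.54° = 81.46°.
Band runs from +106.93° eastward to -171.61°, crossing the antimeridian.

81.46°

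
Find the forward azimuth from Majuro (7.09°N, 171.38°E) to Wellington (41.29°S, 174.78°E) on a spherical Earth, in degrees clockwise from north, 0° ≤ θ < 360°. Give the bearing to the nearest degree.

177°

Δλ = 174.78 − 171.38 = 3.40°.
θ = atan2( sin Δλ · cos φ₂ , cos φ₁ · sin φ₂ − sin φ₁ · cos φ₂ · cos Δλ )
  = atan2(0.04456, -0.74740) = 176.588° → normalised to [0°, 360°): 176.588°.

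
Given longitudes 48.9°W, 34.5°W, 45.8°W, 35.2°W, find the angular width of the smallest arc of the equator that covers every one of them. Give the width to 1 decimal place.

Sort the longitudes: -48.9°, -45.8°, -35.2°, -34.5°.
Eastward gaps between consecutive values (wrapping around): 3.1°, 10.6°, 0.7°, 345.6°.
Largest gap = 345.6° ⇒ minimal covering band is its complement: 360° − 345.6° = 14.4°.
Band runs from -48.9° eastward to -34.5°.

14.4°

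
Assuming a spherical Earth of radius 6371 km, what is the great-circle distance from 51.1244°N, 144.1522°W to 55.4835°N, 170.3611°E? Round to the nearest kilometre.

Δλ = 170.3611 − -144.1522 = 314.5133°; wrapped into (−180°, 180°]: -45.4867°.
Δφ = 55.4835 − 51.1244 = 4.3591°.
a = sin²(Δφ/2) + cos φ₁ · cos φ₂ · sin²(Δλ/2) = 0.054602.
c = 2·atan2(√a, √(1−a)) = 0.47170 rad → d = 6371·c ≈ 3005.21 km.

3005 km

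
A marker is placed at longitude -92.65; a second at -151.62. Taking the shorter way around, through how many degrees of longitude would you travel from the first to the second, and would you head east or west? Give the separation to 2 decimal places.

58.97° west

Raw difference: -151.62 − -92.65 = -58.97°.
Normalise into (−180°, 180°]: -58.97° stays -58.97°.
Negative ⇒ the second point lies to the west; separation 58.97°.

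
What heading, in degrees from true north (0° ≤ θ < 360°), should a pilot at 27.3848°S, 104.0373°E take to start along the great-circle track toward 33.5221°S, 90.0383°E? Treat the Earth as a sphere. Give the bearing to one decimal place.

Δλ = 90.0383 − 104.0373 = -13.9990°.
θ = atan2( sin Δλ · cos φ₂ , cos φ₁ · sin φ₂ − sin φ₁ · cos φ₂ · cos Δλ )
  = atan2(-0.20167, -0.11830) = -120.396° → normalised to [0°, 360°): 239.604°.

239.6°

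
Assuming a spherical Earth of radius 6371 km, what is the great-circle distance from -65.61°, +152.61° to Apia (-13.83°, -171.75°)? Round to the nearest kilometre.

6346 km

Δλ = -171.75 − 152.61 = -324.36°; wrapped into (−180°, 180°]: 35.64°.
Δφ = -13.83 − -65.61 = 51.78°.
a = sin²(Δφ/2) + cos φ₁ · cos φ₂ · sin²(Δλ/2) = 0.228211.
c = 2·atan2(√a, √(1−a)) = 0.99610 rad → d = 6371·c ≈ 6346.17 km.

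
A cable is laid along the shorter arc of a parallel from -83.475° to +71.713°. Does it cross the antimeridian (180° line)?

Signed shortest Δλ = ((71.713 − -83.475 + 180) mod 360) − 180 = 155.188°.
Going east by 155.188° from -83.475° reaches +71.713° without touching 180°.

No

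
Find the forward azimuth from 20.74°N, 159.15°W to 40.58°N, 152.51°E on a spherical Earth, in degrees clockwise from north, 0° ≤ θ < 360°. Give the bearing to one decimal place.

307.1°

Δλ = 152.51 − -159.15 = 311.66°; wrapped into (−180°, 180°]: -48.34°.
θ = atan2( sin Δλ · cos φ₂ , cos φ₁ · sin φ₂ − sin φ₁ · cos φ₂ · cos Δλ )
  = atan2(-0.56742, 0.42957) = -52.872° → normalised to [0°, 360°): 307.128°.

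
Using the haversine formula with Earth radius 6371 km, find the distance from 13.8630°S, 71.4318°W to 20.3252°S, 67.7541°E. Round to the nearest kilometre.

Δλ = 67.7541 − -71.4318 = 139.1859°.
Δφ = -20.3252 − -13.8630 = -6.4622°.
a = sin²(Δφ/2) + cos φ₁ · cos φ₂ · sin²(Δλ/2) = 0.802907.
c = 2·atan2(√a, √(1−a)) = 2.22158 rad → d = 6371·c ≈ 14153.71 km.

14154 km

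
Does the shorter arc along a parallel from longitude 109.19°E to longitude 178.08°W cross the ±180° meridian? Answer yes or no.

Naïve |-178.08 − 109.19| = 287.27° > 180°, so the shorter arc goes the other way round — across 180°.
Signed shortest Δλ = ((-178.08 − 109.19 + 180) mod 360) − 180 = 72.73°.
Going east by 72.73° from +109.19° passes through 180° before reaching -178.08°.

Yes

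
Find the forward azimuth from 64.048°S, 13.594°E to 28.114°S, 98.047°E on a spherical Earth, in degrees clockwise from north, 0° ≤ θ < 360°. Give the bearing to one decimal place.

Δλ = 98.047 − 13.594 = 84.453°.
θ = atan2( sin Δλ · cos φ₂ , cos φ₁ · sin φ₂ − sin φ₁ · cos φ₂ · cos Δλ )
  = atan2(0.87788, -0.12956) = 98.395° → normalised to [0°, 360°): 98.395°.

98.4°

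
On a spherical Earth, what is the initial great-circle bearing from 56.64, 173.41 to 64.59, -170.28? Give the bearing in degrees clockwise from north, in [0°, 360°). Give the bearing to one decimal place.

38.3°

Δλ = -170.28 − 173.41 = -343.69°; wrapped into (−180°, 180°]: 16.31°.
θ = atan2( sin Δλ · cos φ₂ , cos φ₁ · sin φ₂ − sin φ₁ · cos φ₂ · cos Δλ )
  = atan2(0.12050, 0.15273) = 38.273° → normalised to [0°, 360°): 38.273°.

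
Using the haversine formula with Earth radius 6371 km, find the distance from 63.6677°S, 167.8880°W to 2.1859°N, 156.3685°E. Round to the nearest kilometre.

Δλ = 156.3685 − -167.8880 = 324.2565°; wrapped into (−180°, 180°]: -35.7435°.
Δφ = 2.1859 − -63.6677 = 65.8536°.
a = sin²(Δφ/2) + cos φ₁ · cos φ₂ · sin²(Δλ/2) = 0.337211.
c = 2·atan2(√a, √(1−a)) = 1.23917 rad → d = 6371·c ≈ 7894.77 km.

7895 km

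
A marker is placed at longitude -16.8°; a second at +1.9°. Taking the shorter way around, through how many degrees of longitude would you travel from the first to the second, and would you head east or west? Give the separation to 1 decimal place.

Raw difference: 1.9 − -16.8 = 18.7°.
Normalise into (−180°, 180°]: 18.7° stays 18.7°.
Positive ⇒ the second point lies to the east; separation 18.7°.

18.7° east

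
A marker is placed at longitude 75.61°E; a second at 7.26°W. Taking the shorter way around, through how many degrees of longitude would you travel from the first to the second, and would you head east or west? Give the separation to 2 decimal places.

82.87° west

Raw difference: -7.26 − 75.61 = -82.87°.
Normalise into (−180°, 180°]: -82.87° stays -82.87°.
Negative ⇒ the second point lies to the west; separation 82.87°.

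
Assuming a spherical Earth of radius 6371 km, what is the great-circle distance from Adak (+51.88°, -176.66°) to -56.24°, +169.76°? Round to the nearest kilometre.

Δλ = 169.76 − -176.66 = 346.42°; wrapped into (−180°, 180°]: -13.58°.
Δφ = -56.24 − 51.88 = -108.12°.
a = sin²(Δφ/2) + cos φ₁ · cos φ₂ · sin²(Δλ/2) = 0.660299.
c = 2·atan2(√a, √(1−a)) = 1.89716 rad → d = 6371·c ≈ 12086.79 km.

12087 km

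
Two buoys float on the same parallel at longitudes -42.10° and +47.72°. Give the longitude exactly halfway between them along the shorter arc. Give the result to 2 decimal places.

+2.81°

Signed shortest Δλ from -42.10° to +47.72° is +89.82°.
Midpoint longitude = -42.10° + (+89.82°)/2 = -42.10° + 44.91° = +2.81°.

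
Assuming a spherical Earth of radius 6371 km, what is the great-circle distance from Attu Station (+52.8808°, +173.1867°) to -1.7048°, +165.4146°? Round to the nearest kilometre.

6113 km

Δλ = 165.4146 − 173.1867 = -7.7721°.
Δφ = -1.7048 − 52.8808 = -54.5856°.
a = sin²(Δφ/2) + cos φ₁ · cos φ₂ · sin²(Δλ/2) = 0.213028.
c = 2·atan2(√a, √(1−a)) = 0.95948 rad → d = 6371·c ≈ 6112.86 km.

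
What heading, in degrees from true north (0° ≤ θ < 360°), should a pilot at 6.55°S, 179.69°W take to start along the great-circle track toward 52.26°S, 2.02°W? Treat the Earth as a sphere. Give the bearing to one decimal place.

Δλ = -2.02 − -179.69 = 177.67°.
θ = atan2( sin Δλ · cos φ₂ , cos φ₁ · sin φ₂ − sin φ₁ · cos φ₂ · cos Δλ )
  = atan2(0.02488, -0.85540) = 178.334° → normalised to [0°, 360°): 178.334°.

178.3°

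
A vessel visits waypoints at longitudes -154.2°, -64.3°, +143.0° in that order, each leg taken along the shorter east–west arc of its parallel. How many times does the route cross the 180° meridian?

Leg 1: -154.2° → -64.3°, shortest Δλ = 89.9° (east) — does not cross 180°.
Leg 2: -64.3° → +143.0°, shortest Δλ = -152.7° (west) — crosses 180°.
Total crossings: 1.

1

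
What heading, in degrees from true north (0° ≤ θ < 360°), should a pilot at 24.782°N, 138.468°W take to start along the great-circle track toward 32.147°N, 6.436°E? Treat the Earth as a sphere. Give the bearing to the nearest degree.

Δλ = 6.436 − -138.468 = 144.904°.
θ = atan2( sin Δλ · cos φ₂ , cos φ₁ · sin φ₂ − sin φ₁ · cos φ₂ · cos Δλ )
  = atan2(0.48680, 0.77347) = 32.185° → normalised to [0°, 360°): 32.185°.

32°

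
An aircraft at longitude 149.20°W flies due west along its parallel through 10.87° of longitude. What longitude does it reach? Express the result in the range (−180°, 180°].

Start at -149.20°; shift −10.87° → -160.07°.
-160.07° already lies in (−180°, 180°].

160.07°W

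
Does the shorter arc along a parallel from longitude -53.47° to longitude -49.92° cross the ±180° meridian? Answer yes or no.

Signed shortest Δλ = ((-49.92 − -53.47 + 180) mod 360) − 180 = 3.55°.
Going east by 3.55° from -53.47° reaches -49.92° without touching 180°.

No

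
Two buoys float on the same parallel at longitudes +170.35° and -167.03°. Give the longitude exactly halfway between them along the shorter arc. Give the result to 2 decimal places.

-178.34°

Signed shortest Δλ from +170.35° to -167.03° is +22.62°.
Midpoint longitude = +170.35° + (+22.62°)/2 = +170.35° + 11.31° = +181.66°.
Normalise into (−180°, 180°]: -178.34°.
(The naïve average (+170.35 + -167.03)/2 = 1.66° is on the wrong side of the globe.)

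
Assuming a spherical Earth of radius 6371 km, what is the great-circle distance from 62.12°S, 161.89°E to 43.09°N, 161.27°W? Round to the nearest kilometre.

12154 km

Δλ = -161.27 − 161.89 = -323.16°; wrapped into (−180°, 180°]: 36.84°.
Δφ = 43.09 − -62.12 = 105.21°.
a = sin²(Δφ/2) + cos φ₁ · cos φ₂ · sin²(Δλ/2) = 0.665275.
c = 2·atan2(√a, √(1−a)) = 1.90768 rad → d = 6371·c ≈ 12153.84 km.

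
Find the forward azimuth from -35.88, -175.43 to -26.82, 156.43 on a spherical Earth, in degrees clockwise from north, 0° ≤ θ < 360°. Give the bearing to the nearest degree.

Δλ = 156.43 − -175.43 = 331.86°; wrapped into (−180°, 180°]: -28.14°.
θ = atan2( sin Δλ · cos φ₂ , cos φ₁ · sin φ₂ − sin φ₁ · cos φ₂ · cos Δλ )
  = atan2(-0.42089, 0.09564) = -77.198° → normalised to [0°, 360°): 282.802°.

283°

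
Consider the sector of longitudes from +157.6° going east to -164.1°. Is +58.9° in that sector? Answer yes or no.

No

Band width going east from +157.6° to -164.1°: ((-164.1 − 157.6) mod 360) = 38.3°.
Offset of +58.9° east of the west edge: ((58.9 − 157.6) mod 360) = 261.3°.
261.3° > 38.3° ⇒ outside.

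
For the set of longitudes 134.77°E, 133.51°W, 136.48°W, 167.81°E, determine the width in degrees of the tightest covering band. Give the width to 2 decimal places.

91.72°

Sort the longitudes: -136.48°, -133.51°, +134.77°, +167.81°.
Eastward gaps between consecutive values (wrapping around): 2.97°, 268.28°, 33.04°, 55.71°.
Largest gap = 268.28° ⇒ minimal covering band is its complement: 360° − 268.28° = 91.72°.
Band runs from +134.77° eastward to -133.51°, crossing the antimeridian.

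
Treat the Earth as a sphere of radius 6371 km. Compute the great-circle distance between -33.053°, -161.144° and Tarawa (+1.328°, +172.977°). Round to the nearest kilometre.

4688 km

Δλ = 172.977 − -161.144 = 334.121°; wrapped into (−180°, 180°]: -25.879°.
Δφ = 1.328 − -33.053 = 34.381°.
a = sin²(Δφ/2) + cos φ₁ · cos φ₂ · sin²(Δλ/2) = 0.129365.
c = 2·atan2(√a, √(1−a)) = 0.73584 rad → d = 6371·c ≈ 4688.01 km.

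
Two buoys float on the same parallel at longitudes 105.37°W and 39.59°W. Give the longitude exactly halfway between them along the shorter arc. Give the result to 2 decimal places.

72.48°W

Signed shortest Δλ from -105.37° to -39.59° is +65.78°.
Midpoint longitude = -105.37° + (+65.78°)/2 = -105.37° + 32.89° = -72.48°.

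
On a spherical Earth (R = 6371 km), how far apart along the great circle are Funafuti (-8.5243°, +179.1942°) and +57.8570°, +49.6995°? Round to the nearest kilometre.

13054 km

Δλ = 49.6995 − 179.1942 = -129.4947°.
Δφ = 57.8570 − -8.5243 = 66.3813°.
a = sin²(Δφ/2) + cos φ₁ · cos φ₂ · sin²(Δλ/2) = 0.730074.
c = 2·atan2(√a, √(1−a)) = 2.04896 rad → d = 6371·c ≈ 13053.91 km.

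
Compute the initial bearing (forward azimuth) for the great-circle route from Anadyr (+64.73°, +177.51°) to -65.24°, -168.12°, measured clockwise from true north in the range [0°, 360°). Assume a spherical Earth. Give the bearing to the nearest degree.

172°

Δλ = -168.12 − 177.51 = -345.63°; wrapped into (−180°, 180°]: 14.37°.
θ = atan2( sin Δλ · cos φ₂ , cos φ₁ · sin φ₂ − sin φ₁ · cos φ₂ · cos Δλ )
  = atan2(0.10394, -0.75453) = 172.156° → normalised to [0°, 360°): 172.156°.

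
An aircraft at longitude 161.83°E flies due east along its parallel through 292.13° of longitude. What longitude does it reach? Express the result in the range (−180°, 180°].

93.96°E

Start at +161.83°; shift +292.13° → +453.96°.
+453.96° lies outside (−180°, 180°]; subtract 360° → +93.96°.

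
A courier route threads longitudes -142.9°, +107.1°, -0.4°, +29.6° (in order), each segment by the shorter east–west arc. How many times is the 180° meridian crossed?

1

Leg 1: -142.9° → +107.1°, shortest Δλ = -110.0° (west) — crosses 180°.
Leg 2: +107.1° → -0.4°, shortest Δλ = -107.5° (west) — does not cross 180°.
Leg 3: -0.4° → +29.6°, shortest Δλ = 30.0° (east) — does not cross 180°.
Total crossings: 1.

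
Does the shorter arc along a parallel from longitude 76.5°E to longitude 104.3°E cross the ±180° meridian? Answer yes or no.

No

Signed shortest Δλ = ((104.3 − 76.5 + 180) mod 360) − 180 = 27.8°.
Going east by 27.8° from +76.5° reaches +104.3° without touching 180°.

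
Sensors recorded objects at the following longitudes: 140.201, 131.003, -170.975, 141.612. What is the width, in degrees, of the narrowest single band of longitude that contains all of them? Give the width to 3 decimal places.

Sort the longitudes: -170.975°, +131.003°, +140.201°, +141.612°.
Eastward gaps between consecutive values (wrapping around): 301.978°, 9.198°, 1.411°, 47.413°.
Largest gap = 301.978° ⇒ minimal covering band is its complement: 360° − 301.978° = 58.022°.
Band runs from +131.003° eastward to -170.975°, crossing the antimeridian.

58.022°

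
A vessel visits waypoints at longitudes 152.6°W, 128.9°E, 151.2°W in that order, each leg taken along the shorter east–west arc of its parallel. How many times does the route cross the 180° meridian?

Leg 1: -152.6° → +128.9°, shortest Δλ = -78.5° (west) — crosses 180°.
Leg 2: +128.9° → -151.2°, shortest Δλ = 79.9° (east) — crosses 180°.
Total crossings: 2.

2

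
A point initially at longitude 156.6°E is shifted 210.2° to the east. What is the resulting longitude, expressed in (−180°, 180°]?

Start at +156.6°; shift +210.2° → +366.8°.
+366.8° lies outside (−180°, 180°]; subtract 360° → +6.8°.

6.8°E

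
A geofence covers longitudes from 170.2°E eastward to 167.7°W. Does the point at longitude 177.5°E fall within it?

Yes

Band width going east from +170.2° to -167.7°: ((-167.7 − 170.2) mod 360) = 22.1°.
Offset of +177.5° east of the west edge: ((177.5 − 170.2) mod 360) = 7.3°.
7.3° ≤ 22.1° ⇒ inside.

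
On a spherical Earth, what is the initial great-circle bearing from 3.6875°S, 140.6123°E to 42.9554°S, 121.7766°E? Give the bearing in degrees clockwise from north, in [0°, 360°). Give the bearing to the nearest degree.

200°

Δλ = 121.7766 − 140.6123 = -18.8357°.
θ = atan2( sin Δλ · cos φ₂ , cos φ₁ · sin φ₂ − sin φ₁ · cos φ₂ · cos Δλ )
  = atan2(-0.23629, -0.63547) = -159.603° → normalised to [0°, 360°): 200.397°.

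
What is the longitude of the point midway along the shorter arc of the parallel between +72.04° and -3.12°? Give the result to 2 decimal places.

+34.46°

Signed shortest Δλ from +72.04° to -3.12° is -75.16°.
Midpoint longitude = +72.04° + (-75.16°)/2 = +72.04° − 37.58° = +34.46°.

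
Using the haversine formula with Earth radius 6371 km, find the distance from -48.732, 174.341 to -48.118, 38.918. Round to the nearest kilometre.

Δλ = 38.918 − 174.341 = -135.423°.
Δφ = -48.118 − -48.732 = 0.614°.
a = sin²(Δφ/2) + cos φ₁ · cos φ₂ · sin²(Δλ/2) = 0.377024.
c = 2·atan2(√a, √(1−a)) = 1.32229 rad → d = 6371·c ≈ 8424.34 km.

8424 km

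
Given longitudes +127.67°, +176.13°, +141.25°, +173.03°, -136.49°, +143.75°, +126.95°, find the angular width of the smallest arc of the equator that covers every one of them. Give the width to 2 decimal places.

96.56°

Sort the longitudes: -136.49°, +126.95°, +127.67°, +141.25°, +143.75°, +173.03°, +176.13°.
Eastward gaps between consecutive values (wrapping around): 263.44°, 0.72°, 13.58°, 2.50°, 29.28°, 3.10°, 47.38°.
Largest gap = 263.44° ⇒ minimal covering band is its complement: 360° − 263.44° = 96.56°.
Band runs from +126.95° eastward to -136.49°, crossing the antimeridian.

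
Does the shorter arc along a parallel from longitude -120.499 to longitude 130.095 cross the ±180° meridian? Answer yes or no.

Yes

Naïve |130.095 − -120.499| = 250.594° > 180°, so the shorter arc goes the other way round — across 180°.
Signed shortest Δλ = ((130.095 − -120.499 + 180) mod 360) − 180 = -109.406°.
Going west by 109.406° from -120.499° passes through 180° before reaching +130.095°.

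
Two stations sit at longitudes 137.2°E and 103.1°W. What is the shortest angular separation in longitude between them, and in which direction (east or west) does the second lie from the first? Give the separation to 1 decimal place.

119.7° east

Raw difference: -103.1 − 137.2 = -240.3°.
Normalise into (−180°, 180°]: -240.3° + 360° = 119.7°.
Positive ⇒ the second point lies to the east; separation 119.7°.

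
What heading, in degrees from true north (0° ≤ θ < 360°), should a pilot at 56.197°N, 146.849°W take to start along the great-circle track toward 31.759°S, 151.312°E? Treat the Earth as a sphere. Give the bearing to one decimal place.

Δλ = 151.312 − -146.849 = 298.161°; wrapped into (−180°, 180°]: -61.839°.
θ = atan2( sin Δλ · cos φ₂ , cos φ₁ · sin φ₂ − sin φ₁ · cos φ₂ · cos Δλ )
  = atan2(-0.74962, -0.62628) = -129.877° → normalised to [0°, 360°): 230.123°.

230.1°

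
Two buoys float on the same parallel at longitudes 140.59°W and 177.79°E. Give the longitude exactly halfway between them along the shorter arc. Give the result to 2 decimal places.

161.40°W

Signed shortest Δλ from -140.59° to +177.79° is -41.62°.
Midpoint longitude = -140.59° + (-41.62°)/2 = -140.59° − 20.81° = -161.40°.
(The naïve average (-140.59 + +177.79)/2 = 18.6° is on the wrong side of the globe.)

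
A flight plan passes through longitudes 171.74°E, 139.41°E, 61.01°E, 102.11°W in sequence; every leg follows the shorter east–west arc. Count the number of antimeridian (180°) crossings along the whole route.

0

Leg 1: +171.74° → +139.41°, shortest Δλ = -32.33° (west) — does not cross 180°.
Leg 2: +139.41° → +61.01°, shortest Δλ = -78.4° (west) — does not cross 180°.
Leg 3: +61.01° → -102.11°, shortest Δλ = -163.12° (west) — does not cross 180°.
Total crossings: 0.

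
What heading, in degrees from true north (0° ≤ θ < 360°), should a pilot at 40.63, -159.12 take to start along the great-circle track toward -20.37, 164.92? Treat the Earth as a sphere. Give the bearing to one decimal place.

216.0°

Δλ = 164.92 − -159.12 = 324.04°; wrapped into (−180°, 180°]: -35.96°.
θ = atan2( sin Δλ · cos φ₂ , cos φ₁ · sin φ₂ − sin φ₁ · cos φ₂ · cos Δλ )
  = atan2(-0.55050, -0.75828) = -144.021° → normalised to [0°, 360°): 215.979°.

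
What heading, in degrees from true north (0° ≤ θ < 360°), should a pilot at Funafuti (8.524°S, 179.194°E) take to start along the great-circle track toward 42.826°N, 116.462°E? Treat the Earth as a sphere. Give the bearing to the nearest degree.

318°

Δλ = 116.462 − 179.194 = -62.732°.
θ = atan2( sin Δλ · cos φ₂ , cos φ₁ · sin φ₂ − sin φ₁ · cos φ₂ · cos Δλ )
  = atan2(-0.65192, 0.72207) = -42.077° → normalised to [0°, 360°): 317.923°.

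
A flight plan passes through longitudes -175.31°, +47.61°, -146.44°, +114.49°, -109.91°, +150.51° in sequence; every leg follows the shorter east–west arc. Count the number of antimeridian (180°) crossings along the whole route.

Leg 1: -175.31° → +47.61°, shortest Δλ = -137.08° (west) — crosses 180°.
Leg 2: +47.61° → -146.44°, shortest Δλ = 165.95° (east) — crosses 180°.
Leg 3: -146.44° → +114.49°, shortest Δλ = -99.07° (west) — crosses 180°.
Leg 4: +114.49° → -109.91°, shortest Δλ = 135.6° (east) — crosses 180°.
Leg 5: -109.91° → +150.51°, shortest Δλ = -99.58° (west) — crosses 180°.
Total crossings: 5.

5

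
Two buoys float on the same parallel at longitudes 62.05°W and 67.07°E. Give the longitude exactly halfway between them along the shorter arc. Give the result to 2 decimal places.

2.51°E

Signed shortest Δλ from -62.05° to +67.07° is +129.12°.
Midpoint longitude = -62.05° + (+129.12°)/2 = -62.05° + 64.56° = +2.51°.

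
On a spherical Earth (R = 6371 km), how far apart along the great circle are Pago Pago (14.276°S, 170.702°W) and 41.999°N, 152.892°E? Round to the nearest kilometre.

Δλ = 152.892 − -170.702 = 323.594°; wrapped into (−180°, 180°]: -36.406°.
Δφ = 41.999 − -14.276 = 56.275°.
a = sin²(Δφ/2) + cos φ₁ · cos φ₂ · sin²(Δλ/2) = 0.292677.
c = 2·atan2(√a, √(1−a)) = 1.14324 rad → d = 6371·c ≈ 7283.60 km.

7284 km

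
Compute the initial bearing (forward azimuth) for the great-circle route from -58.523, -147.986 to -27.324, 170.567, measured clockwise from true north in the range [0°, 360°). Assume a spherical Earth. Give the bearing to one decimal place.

299.2°

Δλ = 170.567 − -147.986 = 318.553°; wrapped into (−180°, 180°]: -41.447°.
θ = atan2( sin Δλ · cos φ₂ , cos φ₁ · sin φ₂ − sin φ₁ · cos φ₂ · cos Δλ )
  = atan2(-0.58807, 0.32826) = -60.830° → normalised to [0°, 360°): 299.170°.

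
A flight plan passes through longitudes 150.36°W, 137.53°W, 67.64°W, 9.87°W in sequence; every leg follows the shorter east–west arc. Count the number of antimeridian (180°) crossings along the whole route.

0

Leg 1: -150.36° → -137.53°, shortest Δλ = 12.83° (east) — does not cross 180°.
Leg 2: -137.53° → -67.64°, shortest Δλ = 69.89° (east) — does not cross 180°.
Leg 3: -67.64° → -9.87°, shortest Δλ = 57.77° (east) — does not cross 180°.
Total crossings: 0.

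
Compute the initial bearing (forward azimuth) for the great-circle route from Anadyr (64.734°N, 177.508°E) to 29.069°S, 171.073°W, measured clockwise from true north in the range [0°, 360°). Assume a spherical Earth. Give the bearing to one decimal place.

Δλ = -171.073 − 177.508 = -348.581°; wrapped into (−180°, 180°]: 11.419°.
θ = atan2( sin Δλ · cos φ₂ , cos φ₁ · sin φ₂ − sin φ₁ · cos φ₂ · cos Δλ )
  = atan2(0.17304, -0.98215) = 170.008° → normalised to [0°, 360°): 170.008°.

170.0°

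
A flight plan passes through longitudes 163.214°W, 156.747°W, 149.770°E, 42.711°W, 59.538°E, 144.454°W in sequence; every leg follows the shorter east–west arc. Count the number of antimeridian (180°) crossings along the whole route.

3

Leg 1: -163.214° → -156.747°, shortest Δλ = 6.467° (east) — does not cross 180°.
Leg 2: -156.747° → +149.770°, shortest Δλ = -53.483° (west) — crosses 180°.
Leg 3: +149.770° → -42.711°, shortest Δλ = 167.519° (east) — crosses 180°.
Leg 4: -42.711° → +59.538°, shortest Δλ = 102.249° (east) — does not cross 180°.
Leg 5: +59.538° → -144.454°, shortest Δλ = 156.008° (east) — crosses 180°.
Total crossings: 3.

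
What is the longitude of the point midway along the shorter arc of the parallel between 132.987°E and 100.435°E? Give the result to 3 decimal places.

Signed shortest Δλ from +132.987° to +100.435° is -32.552°.
Midpoint longitude = +132.987° + (-32.552°)/2 = +132.987° − 16.276° = +116.711°.

116.711°E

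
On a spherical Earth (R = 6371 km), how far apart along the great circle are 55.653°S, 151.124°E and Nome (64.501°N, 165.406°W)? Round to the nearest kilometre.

13863 km

Δλ = -165.406 − 151.124 = -316.530°; wrapped into (−180°, 180°]: 43.470°.
Δφ = 64.501 − -55.653 = 120.154°.
a = sin²(Δφ/2) + cos φ₁ · cos φ₂ · sin²(Δλ/2) = 0.784471.
c = 2·atan2(√a, √(1−a)) = 2.17601 rad → d = 6371·c ≈ 13863.39 km.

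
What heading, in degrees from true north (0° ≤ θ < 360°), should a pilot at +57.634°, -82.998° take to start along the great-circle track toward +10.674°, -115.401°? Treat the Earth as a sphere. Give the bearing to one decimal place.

221.2°

Δλ = -115.401 − -82.998 = -32.403°.
θ = atan2( sin Δλ · cos φ₂ , cos φ₁ · sin φ₂ − sin φ₁ · cos φ₂ · cos Δλ )
  = atan2(-0.52660, -0.60164) = -138.805° → normalised to [0°, 360°): 221.195°.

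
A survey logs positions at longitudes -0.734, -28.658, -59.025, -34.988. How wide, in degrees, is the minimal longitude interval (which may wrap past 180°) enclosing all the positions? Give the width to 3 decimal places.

Sort the longitudes: -59.025°, -34.988°, -28.658°, -0.734°.
Eastward gaps between consecutive values (wrapping around): 24.037°, 6.330°, 27.924°, 301.709°.
Largest gap = 301.709° ⇒ minimal covering band is its complement: 360° − 301.709° = 58.291°.
Band runs from -59.025° eastward to -0.734°.

58.291°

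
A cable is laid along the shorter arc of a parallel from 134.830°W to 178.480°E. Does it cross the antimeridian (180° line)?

Naïve |178.480 − -134.830| = 313.31° > 180°, so the shorter arc goes the other way round — across 180°.
Signed shortest Δλ = ((178.480 − -134.830 + 180) mod 360) − 180 = -46.69°.
Going west by 46.69° from -134.830° passes through 180° before reaching +178.480°.

Yes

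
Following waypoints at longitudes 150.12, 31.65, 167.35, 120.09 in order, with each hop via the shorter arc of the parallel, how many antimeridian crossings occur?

Leg 1: +150.12° → +31.65°, shortest Δλ = -118.47° (west) — does not cross 180°.
Leg 2: +31.65° → +167.35°, shortest Δλ = 135.7° (east) — does not cross 180°.
Leg 3: +167.35° → +120.09°, shortest Δλ = -47.26° (west) — does not cross 180°.
Total crossings: 0.

0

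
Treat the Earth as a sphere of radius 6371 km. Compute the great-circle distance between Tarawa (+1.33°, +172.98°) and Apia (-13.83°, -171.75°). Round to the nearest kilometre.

Δλ = -171.75 − 172.98 = -344.73°; wrapped into (−180°, 180°]: 15.27°.
Δφ = -13.83 − 1.33 = -15.16°.
a = sin²(Δφ/2) + cos φ₁ · cos φ₂ · sin²(Δλ/2) = 0.034536.
c = 2·atan2(√a, √(1−a)) = 0.37385 rad → d = 6371·c ≈ 2381.81 km.

2382 km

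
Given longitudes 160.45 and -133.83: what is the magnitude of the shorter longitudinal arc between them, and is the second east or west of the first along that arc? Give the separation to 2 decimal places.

Raw difference: -133.83 − 160.45 = -294.28°.
Normalise into (−180°, 180°]: -294.28° + 360° = 65.72°.
Positive ⇒ the second point lies to the east; separation 65.72°.

65.72° east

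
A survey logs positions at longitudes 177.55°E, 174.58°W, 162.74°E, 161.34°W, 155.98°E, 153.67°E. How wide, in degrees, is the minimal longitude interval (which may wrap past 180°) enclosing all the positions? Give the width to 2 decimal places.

Sort the longitudes: -174.58°, -161.34°, +153.67°, +155.98°, +162.74°, +177.55°.
Eastward gaps between consecutive values (wrapping around): 13.24°, 315.01°, 2.31°, 6.76°, 14.81°, 7.87°.
Largest gap = 315.01° ⇒ minimal covering band is its complement: 360° − 315.01° = 44.99°.
Band runs from +153.67° eastward to -161.34°, crossing the antimeridian.

44.99°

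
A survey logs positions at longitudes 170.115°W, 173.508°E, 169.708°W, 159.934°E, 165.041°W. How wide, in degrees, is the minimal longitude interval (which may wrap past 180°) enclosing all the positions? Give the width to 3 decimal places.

Sort the longitudes: -170.115°, -169.708°, -165.041°, +159.934°, +173.508°.
Eastward gaps between consecutive values (wrapping around): 0.407°, 4.667°, 324.975°, 13.574°, 16.377°.
Largest gap = 324.975° ⇒ minimal covering band is its complement: 360° − 324.975° = 35.025°.
Band runs from +159.934° eastward to -165.041°, crossing the antimeridian.

35.025°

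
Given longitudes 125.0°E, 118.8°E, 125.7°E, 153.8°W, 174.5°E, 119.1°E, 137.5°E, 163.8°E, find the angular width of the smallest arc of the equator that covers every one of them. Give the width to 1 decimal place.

Sort the longitudes: -153.8°, +118.8°, +119.1°, +125.0°, +125.7°, +137.5°, +163.8°, +174.5°.
Eastward gaps between consecutive values (wrapping around): 272.6°, 0.3°, 5.9°, 0.7°, 11.8°, 26.3°, 10.7°, 31.7°.
Largest gap = 272.6° ⇒ minimal covering band is its complement: 360° − 272.6° = 87.4°.
Band runs from +118.8° eastward to -153.8°, crossing the antimeridian.

87.4°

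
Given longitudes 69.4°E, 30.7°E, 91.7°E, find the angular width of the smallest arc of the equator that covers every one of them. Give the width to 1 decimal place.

61.0°

Sort the longitudes: +30.7°, +69.4°, +91.7°.
Eastward gaps between consecutive values (wrapping around): 38.7°, 22.3°, 299.0°.
Largest gap = 299.0° ⇒ minimal covering band is its complement: 360° − 299.0° = 61.0°.
Band runs from +30.7° eastward to +91.7°.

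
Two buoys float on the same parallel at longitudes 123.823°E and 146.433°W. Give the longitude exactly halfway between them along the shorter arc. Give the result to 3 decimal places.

Signed shortest Δλ from +123.823° to -146.433° is +89.744°.
Midpoint longitude = +123.823° + (+89.744°)/2 = +123.823° + 44.872° = +168.695°.
(The naïve average (+123.823 + -146.433)/2 = -11.305° is on the wrong side of the globe.)

168.695°E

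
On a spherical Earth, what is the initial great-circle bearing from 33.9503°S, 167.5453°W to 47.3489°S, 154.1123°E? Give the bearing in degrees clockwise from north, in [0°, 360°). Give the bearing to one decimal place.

Δλ = 154.1123 − -167.5453 = 321.6576°; wrapped into (−180°, 180°]: -38.3424°.
θ = atan2( sin Δλ · cos φ₂ , cos φ₁ · sin φ₂ − sin φ₁ · cos φ₂ · cos Δλ )
  = atan2(-0.42031, -0.31333) = -126.704° → normalised to [0°, 360°): 233.296°.

233.3°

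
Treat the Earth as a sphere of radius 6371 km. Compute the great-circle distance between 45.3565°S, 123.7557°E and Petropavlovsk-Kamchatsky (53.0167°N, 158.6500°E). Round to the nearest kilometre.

11431 km

Δλ = 158.6500 − 123.7557 = 34.8943°.
Δφ = 53.0167 − -45.3565 = 98.3732°.
a = sin²(Δφ/2) + cos φ₁ · cos φ₂ · sin²(Δλ/2) = 0.610812.
c = 2·atan2(√a, √(1−a)) = 1.79427 rad → d = 6371·c ≈ 11431.33 km.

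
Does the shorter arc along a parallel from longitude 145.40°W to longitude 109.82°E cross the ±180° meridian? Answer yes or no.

Yes

Naïve |109.82 − -145.40| = 255.22° > 180°, so the shorter arc goes the other way round — across 180°.
Signed shortest Δλ = ((109.82 − -145.40 + 180) mod 360) − 180 = -104.78°.
Going west by 104.78° from -145.40° passes through 180° before reaching +109.82°.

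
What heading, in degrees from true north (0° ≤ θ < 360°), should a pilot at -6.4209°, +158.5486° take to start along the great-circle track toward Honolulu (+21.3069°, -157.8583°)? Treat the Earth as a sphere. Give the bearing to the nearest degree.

Δλ = -157.8583 − 158.5486 = -316.4069°; wrapped into (−180°, 180°]: 43.5931°.
θ = atan2( sin Δλ · cos φ₂ , cos φ₁ · sin φ₂ − sin φ₁ · cos φ₂ · cos Δλ )
  = atan2(0.64240, 0.43654) = 55.802° → normalised to [0°, 360°): 55.802°.

56°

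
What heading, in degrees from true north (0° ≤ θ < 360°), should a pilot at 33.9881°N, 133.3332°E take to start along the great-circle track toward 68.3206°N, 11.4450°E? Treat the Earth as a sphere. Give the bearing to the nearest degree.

340°

Δλ = 11.4450 − 133.3332 = -121.8882°.
θ = atan2( sin Δλ · cos φ₂ , cos φ₁ · sin φ₂ − sin φ₁ · cos φ₂ · cos Δλ )
  = atan2(-0.31366, 0.87960) = -19.626° → normalised to [0°, 360°): 340.374°.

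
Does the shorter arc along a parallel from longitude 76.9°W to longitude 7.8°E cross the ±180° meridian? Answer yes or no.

No

Signed shortest Δλ = ((7.8 − -76.9 + 180) mod 360) − 180 = 84.7°.
Going east by 84.7° from -76.9° reaches +7.8° without touching 180°.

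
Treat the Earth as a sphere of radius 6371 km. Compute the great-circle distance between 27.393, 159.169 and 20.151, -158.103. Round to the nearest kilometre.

Δλ = -158.103 − 159.169 = -317.272°; wrapped into (−180°, 180°]: 42.728°.
Δφ = 20.151 − 27.393 = -7.242°.
a = sin²(Δφ/2) + cos φ₁ · cos φ₂ · sin²(Δλ/2) = 0.114604.
c = 2·atan2(√a, √(1−a)) = 0.69071 rad → d = 6371·c ≈ 4400.54 km.

4401 km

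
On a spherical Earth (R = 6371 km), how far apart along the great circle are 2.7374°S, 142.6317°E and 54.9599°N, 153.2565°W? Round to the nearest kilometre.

Δλ = -153.2565 − 142.6317 = -295.8882°; wrapped into (−180°, 180°]: 64.1118°.
Δφ = 54.9599 − -2.7374 = 57.6973°.
a = sin²(Δφ/2) + cos φ₁ · cos φ₂ · sin²(Δλ/2) = 0.394353.
c = 2·atan2(√a, √(1−a)) = 1.35790 rad → d = 6371·c ≈ 8651.16 km.

8651 km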